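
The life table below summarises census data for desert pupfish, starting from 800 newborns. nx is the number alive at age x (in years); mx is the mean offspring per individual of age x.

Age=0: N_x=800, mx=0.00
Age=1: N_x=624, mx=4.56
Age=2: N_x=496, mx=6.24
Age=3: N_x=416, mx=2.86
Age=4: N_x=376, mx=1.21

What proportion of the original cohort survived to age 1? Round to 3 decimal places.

l_1 = n_1/n_0 = 624/800 = 0.78 → 0.780

0.780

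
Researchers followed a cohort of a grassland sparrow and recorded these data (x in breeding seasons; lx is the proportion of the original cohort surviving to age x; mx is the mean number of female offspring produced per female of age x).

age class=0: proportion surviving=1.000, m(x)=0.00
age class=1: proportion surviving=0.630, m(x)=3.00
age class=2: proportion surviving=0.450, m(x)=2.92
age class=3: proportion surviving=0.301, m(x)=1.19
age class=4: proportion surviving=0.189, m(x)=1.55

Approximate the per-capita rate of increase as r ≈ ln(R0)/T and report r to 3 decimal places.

R0 = Σ lx·mx = 0 + 1.89 + 1.314 + 0.35819 + 0.29295 = 3.85514
Σ x·lx·mx = 6.76437; T = 6.76437/3.85514 = 1.75464…
r ≈ ln(R0)/T = ln(3.85514)/1.75464… = 0.76905… → 0.769

0.769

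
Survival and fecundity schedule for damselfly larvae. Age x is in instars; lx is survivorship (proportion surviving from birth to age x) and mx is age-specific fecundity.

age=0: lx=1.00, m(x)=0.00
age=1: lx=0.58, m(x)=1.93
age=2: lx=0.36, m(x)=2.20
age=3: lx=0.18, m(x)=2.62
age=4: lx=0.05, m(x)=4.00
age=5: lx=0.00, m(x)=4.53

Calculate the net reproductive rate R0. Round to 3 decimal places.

2.583

lx·mx by age: 0, 1.1194, 0.792, 0.4716, 0.2, 0
R0 = Σ lx·mx = 2.583 → 2.583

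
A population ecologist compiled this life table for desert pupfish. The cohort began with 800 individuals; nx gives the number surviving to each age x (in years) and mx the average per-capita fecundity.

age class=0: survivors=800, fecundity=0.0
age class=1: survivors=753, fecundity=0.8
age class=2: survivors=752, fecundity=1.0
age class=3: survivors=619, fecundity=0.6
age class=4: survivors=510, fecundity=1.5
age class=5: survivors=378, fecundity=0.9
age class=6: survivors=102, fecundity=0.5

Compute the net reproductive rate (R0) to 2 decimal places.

lx = nx/n0 = nx/800: 1, 0.94125, 0.94, 0.77375, 0.6375, 0.4725, 0.1275
lx·mx by age: 0, 0.753, 0.94, 0.46425, 0.95625, 0.42525, 0.06375
R0 = Σ lx·mx = 3.6025 → 3.60

3.60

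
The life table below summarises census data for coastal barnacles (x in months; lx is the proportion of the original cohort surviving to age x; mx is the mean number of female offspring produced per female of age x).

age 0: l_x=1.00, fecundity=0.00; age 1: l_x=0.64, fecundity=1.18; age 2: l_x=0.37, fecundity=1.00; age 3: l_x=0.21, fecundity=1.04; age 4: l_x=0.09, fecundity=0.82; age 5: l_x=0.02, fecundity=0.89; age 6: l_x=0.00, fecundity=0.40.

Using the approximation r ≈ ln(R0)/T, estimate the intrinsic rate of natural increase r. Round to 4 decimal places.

0.2046

R0 = Σ lx·mx = 0 + 0.7552 + 0.37 + 0.2184 + 0.0738 + 0.0178 + 0 = 1.4352
Σ x·lx·mx = 2.5346; T = 2.5346/1.4352 = 1.76603…
r ≈ ln(R0)/T = ln(1.4352)/1.76603… = 0.204586… → 0.2046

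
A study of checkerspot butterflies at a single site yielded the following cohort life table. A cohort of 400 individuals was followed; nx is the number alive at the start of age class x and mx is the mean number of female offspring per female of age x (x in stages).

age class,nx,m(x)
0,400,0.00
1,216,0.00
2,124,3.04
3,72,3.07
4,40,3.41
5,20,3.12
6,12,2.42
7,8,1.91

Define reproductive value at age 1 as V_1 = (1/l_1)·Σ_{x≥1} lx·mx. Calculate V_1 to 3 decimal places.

3.894

lx = nx/n0 = nx/400: 1, 0.54, 0.31, 0.18, 0.1, 0.05, 0.03, 0.02
lx·mx for x ≥ 1: 0, 0.9424, 0.5526, 0.341, 0.156, 0.0726, 0.0382 → sum = 2.1028
V_1 = 2.1028 / l_1 = 2.1028 / 0.54 = 3.894074… → 3.894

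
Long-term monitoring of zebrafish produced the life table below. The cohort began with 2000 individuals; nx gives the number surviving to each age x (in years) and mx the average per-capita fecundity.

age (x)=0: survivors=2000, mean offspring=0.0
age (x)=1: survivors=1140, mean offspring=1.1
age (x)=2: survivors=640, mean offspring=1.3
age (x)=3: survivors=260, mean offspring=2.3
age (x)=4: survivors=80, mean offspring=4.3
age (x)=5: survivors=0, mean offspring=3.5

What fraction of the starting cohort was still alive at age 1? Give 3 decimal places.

0.570

l_1 = n_1/n_0 = 1140/2000 = 0.57 → 0.570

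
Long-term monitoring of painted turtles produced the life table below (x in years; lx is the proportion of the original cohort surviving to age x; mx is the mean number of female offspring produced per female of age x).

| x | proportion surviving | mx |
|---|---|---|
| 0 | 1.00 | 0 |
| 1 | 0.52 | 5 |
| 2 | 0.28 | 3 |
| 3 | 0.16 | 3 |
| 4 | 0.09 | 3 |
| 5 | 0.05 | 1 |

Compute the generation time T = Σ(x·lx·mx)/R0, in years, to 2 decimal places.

1.66

lx·mx: 0, 2.6, 0.84, 0.48, 0.27, 0.05 → R0 = 4.24
x·lx·mx: 0, 2.6, 1.68, 1.44, 1.08, 0.25 → Σ = 7.05
T = 7.05 / 4.24 = 1.662736… → 1.66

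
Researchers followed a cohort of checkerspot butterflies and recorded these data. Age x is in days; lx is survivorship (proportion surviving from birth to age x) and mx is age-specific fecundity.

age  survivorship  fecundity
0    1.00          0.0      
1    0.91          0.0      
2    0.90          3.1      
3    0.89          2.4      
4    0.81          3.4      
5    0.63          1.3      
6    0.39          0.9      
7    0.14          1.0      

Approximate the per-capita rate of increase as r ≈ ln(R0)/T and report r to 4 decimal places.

R0 = Σ lx·mx = 0 + 0 + 2.79 + 2.136 + 2.754 + 0.819 + 0.351 + 0.14 = 8.99
Σ x·lx·mx = 30.185; T = 30.185/8.99 = 3.35762…
r ≈ ln(R0)/T = ln(8.99)/3.35762… = 0.654068… → 0.6541

0.6541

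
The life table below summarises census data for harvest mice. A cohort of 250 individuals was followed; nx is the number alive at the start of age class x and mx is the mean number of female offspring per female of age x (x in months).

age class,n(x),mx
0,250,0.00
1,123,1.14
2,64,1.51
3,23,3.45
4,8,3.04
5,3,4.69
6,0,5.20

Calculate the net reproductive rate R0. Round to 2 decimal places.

1.42

lx = nx/n0 = nx/250: 1, 0.492, 0.256, 0.092, 0.032, 0.012, 0
lx·mx by age: 0, 0.56088, 0.38656, 0.3174, 0.09728, 0.05628, 0
R0 = Σ lx·mx = 1.4184 → 1.42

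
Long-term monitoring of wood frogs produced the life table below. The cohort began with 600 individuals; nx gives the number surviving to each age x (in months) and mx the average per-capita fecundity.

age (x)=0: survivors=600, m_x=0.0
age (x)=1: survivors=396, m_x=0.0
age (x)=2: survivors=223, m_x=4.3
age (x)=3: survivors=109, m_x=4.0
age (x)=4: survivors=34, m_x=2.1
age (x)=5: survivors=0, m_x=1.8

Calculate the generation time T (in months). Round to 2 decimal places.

2.39

lx = nx/n0 = nx/600: 1, 0.66, 0.37167…, 0.18167…, 0.05667…, 0
lx·mx: 0, 0, 1.598167…, 0.726667…, 0.119…, 0 → R0 = 2.443833…
x·lx·mx: 0, 0, 3.196333…, 2.18…, 0.476…, 0 → Σ = 5.852333…
T = 5.852333… / 2.443833… = 2.394735… → 2.39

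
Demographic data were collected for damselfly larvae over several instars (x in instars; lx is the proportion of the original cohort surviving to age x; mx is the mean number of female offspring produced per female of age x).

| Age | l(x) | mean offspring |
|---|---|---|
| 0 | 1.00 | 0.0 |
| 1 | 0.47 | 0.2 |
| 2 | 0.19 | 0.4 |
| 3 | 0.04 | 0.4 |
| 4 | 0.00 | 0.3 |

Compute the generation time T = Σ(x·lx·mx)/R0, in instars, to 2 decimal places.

lx·mx: 0, 0.094, 0.076, 0.016, 0 → R0 = 0.186
x·lx·mx: 0, 0.094, 0.152, 0.048, 0 → Σ = 0.294
T = 0.294 / 0.186 = 1.580645… → 1.58

1.58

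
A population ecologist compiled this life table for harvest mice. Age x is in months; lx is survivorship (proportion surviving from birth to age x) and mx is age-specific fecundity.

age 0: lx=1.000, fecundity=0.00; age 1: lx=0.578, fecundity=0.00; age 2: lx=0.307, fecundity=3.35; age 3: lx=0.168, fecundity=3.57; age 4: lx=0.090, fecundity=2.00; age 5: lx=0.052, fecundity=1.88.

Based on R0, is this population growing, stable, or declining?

R0 = Σ lx·mx = 0 + 0 + 1.02845 + 0.59976 + 0.18 + 0.09776 = 1.90597
R0 > 1, so the population is growing.

growing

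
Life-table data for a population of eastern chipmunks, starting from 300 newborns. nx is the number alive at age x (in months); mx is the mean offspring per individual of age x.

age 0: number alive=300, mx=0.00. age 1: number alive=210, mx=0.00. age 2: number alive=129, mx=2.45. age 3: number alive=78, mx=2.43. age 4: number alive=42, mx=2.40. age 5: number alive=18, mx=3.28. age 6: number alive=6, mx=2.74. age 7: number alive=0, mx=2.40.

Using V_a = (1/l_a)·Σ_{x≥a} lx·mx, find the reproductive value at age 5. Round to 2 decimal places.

lx = nx/n0 = nx/300: 1, 0.7, 0.43, 0.26, 0.14, 0.06, 0.02, 0
lx·mx for x ≥ 5: 0.1968, 0.0548, 0 → sum = 0.2516
V_5 = 0.2516 / l_5 = 0.2516 / 0.06 = 4.193333… → 4.19

4.19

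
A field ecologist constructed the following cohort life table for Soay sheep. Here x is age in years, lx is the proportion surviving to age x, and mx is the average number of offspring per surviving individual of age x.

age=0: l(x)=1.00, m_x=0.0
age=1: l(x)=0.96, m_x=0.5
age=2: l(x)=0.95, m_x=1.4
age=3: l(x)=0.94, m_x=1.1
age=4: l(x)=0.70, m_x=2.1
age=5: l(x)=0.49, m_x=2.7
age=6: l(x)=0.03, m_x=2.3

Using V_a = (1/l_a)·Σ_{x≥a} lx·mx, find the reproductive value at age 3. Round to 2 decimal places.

4.14

lx·mx for x ≥ 3: 1.034, 1.47, 1.323, 0.069 → sum = 3.896
V_3 = 3.896 / l_3 = 3.896 / 0.94 = 4.144681… → 4.14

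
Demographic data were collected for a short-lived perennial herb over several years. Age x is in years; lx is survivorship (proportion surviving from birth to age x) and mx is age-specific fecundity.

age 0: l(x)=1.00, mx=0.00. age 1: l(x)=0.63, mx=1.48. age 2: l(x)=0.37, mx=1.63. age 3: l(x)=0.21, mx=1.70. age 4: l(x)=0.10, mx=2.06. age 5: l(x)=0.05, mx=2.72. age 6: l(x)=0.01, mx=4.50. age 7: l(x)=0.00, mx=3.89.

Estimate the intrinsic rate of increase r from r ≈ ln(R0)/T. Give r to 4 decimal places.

R0 = Σ lx·mx = 0 + 0.9324 + 0.6031 + 0.357 + 0.206 + 0.136 + 0.045 + 0 = 2.2795
Σ x·lx·mx = 4.9836; T = 4.9836/2.2795 = 2.18627…
r ≈ ln(R0)/T = ln(2.2795)/2.18627… = 0.376878… → 0.3769

0.3769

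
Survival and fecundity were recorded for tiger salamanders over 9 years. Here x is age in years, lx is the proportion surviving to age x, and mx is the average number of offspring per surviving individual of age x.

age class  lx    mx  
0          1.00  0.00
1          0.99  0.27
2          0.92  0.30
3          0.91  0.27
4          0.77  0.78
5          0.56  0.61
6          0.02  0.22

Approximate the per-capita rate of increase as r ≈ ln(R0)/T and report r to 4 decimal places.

0.1681

R0 = Σ lx·mx = 0 + 0.2673 + 0.276 + 0.2457 + 0.6006 + 0.3416 + 0.0044 = 1.7356
Σ x·lx·mx = 5.6932; T = 5.6932/1.7356 = 3.28025…
r ≈ ln(R0)/T = ln(1.7356)/3.28025… = 0.168083… → 0.1681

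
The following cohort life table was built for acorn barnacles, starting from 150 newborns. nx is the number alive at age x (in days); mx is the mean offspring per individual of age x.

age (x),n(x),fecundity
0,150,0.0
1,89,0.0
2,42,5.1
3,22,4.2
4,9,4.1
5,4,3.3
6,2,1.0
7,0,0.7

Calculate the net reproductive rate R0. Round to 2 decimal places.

2.39

lx = nx/n0 = nx/150: 1, 0.59333…, 0.28, 0.14667…, 0.06, 0.02667…, 0.01333…, 0
lx·mx by age: 0, 0, 1.428, 0.616…, 0.246, 0.088…, 0.013333…, 0
R0 = Σ lx·mx = 2.391333… → 2.39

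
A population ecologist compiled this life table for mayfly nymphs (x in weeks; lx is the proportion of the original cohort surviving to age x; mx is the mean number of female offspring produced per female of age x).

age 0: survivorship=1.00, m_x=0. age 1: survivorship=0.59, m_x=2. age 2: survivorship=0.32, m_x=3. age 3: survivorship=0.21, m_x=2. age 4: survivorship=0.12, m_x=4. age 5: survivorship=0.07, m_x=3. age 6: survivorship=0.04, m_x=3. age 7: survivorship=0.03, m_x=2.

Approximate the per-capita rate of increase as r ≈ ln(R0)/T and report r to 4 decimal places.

R0 = Σ lx·mx = 0 + 1.18 + 0.96 + 0.42 + 0.48 + 0.21 + 0.12 + 0.06 = 3.43
Σ x·lx·mx = 8.47; T = 8.47/3.43 = 2.46939…
r ≈ ln(R0)/T = ln(3.43)/2.46939… = 0.499136… → 0.4991

0.4991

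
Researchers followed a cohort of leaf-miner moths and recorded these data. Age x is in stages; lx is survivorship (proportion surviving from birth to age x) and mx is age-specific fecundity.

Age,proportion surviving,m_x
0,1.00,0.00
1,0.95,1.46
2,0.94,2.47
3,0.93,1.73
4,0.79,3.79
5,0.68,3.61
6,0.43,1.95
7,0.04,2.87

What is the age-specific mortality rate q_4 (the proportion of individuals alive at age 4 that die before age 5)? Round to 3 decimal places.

0.139

q_4 = (l_4 − l_5) / l_4 = (0.79 − 0.68) / 0.79
     = 0.11 / 0.79 = 0.139241… → 0.139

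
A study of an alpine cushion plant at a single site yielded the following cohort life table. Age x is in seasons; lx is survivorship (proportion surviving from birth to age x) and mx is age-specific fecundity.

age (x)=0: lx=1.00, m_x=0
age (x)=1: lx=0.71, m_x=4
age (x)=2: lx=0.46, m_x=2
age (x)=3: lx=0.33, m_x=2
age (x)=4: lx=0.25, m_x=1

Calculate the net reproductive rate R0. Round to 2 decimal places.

4.67

lx·mx by age: 0, 2.84, 0.92, 0.66, 0.25
R0 = Σ lx·mx = 4.67 → 4.67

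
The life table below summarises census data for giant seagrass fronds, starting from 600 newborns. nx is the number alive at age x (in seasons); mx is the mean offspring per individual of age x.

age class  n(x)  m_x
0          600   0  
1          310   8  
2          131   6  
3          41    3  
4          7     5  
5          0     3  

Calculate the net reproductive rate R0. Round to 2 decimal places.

lx = nx/n0 = nx/600: 1, 0.51667…, 0.21833…, 0.06833…, 0.01167…, 0
lx·mx by age: 0, 4.133333…, 1.31…, 0.205…, 0.058333…, 0
R0 = Σ lx·mx = 5.706667… → 5.71

5.71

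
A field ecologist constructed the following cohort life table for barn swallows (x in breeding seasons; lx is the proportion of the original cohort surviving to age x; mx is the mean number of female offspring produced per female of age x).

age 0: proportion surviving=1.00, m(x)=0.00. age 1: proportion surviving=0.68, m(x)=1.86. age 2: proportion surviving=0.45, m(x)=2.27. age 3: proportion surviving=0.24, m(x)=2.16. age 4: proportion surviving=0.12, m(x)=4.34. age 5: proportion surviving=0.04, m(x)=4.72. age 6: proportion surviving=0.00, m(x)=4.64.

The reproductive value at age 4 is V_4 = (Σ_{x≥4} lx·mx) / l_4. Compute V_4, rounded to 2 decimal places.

lx·mx for x ≥ 4: 0.5208, 0.1888, 0 → sum = 0.7096
V_4 = 0.7096 / l_4 = 0.7096 / 0.12 = 5.913333… → 5.91

5.91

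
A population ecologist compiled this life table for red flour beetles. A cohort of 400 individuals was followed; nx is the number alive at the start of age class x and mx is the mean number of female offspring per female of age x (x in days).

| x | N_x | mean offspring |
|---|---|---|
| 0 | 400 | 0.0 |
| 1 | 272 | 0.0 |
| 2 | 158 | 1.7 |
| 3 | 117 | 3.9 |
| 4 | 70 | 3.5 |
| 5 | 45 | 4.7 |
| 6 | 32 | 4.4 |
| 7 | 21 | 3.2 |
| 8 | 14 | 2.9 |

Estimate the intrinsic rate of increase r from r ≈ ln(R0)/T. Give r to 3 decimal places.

0.326

lx = nx/n0 = nx/400: 1, 0.68, 0.395, 0.2925, 0.175, 0.1125, 0.08, 0.0525, 0.035
R0 = Σ lx·mx = 0 + 0 + 0.6715 + 1.14075 + 0.6125 + 0.52875 + 0.352 + 0.168 + 0.1015 = 3.575
Σ x·lx·mx = 13.959; T = 13.959/3.575 = 3.90462…
r ≈ ln(R0)/T = ln(3.575)/3.90462… = 0.32627… → 0.326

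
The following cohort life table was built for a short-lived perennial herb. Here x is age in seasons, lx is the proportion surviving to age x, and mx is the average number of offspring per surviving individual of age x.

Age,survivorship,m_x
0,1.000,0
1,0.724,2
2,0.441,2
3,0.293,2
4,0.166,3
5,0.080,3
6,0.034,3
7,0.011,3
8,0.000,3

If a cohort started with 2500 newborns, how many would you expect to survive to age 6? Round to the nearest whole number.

Expected survivors = N0 · l_6 = 2500 × 0.034 = 85 → 85

85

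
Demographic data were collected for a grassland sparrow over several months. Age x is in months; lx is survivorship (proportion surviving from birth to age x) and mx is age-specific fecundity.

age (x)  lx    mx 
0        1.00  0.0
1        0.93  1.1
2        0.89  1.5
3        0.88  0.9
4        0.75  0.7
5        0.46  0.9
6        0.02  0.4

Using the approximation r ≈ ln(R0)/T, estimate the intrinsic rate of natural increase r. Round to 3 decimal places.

R0 = Σ lx·mx = 0 + 1.023 + 1.335 + 0.792 + 0.525 + 0.414 + 0.008 = 4.097
Σ x·lx·mx = 10.287; T = 10.287/4.097 = 2.51086…
r ≈ ln(R0)/T = ln(4.097)/2.51086… = 0.56166… → 0.562

0.562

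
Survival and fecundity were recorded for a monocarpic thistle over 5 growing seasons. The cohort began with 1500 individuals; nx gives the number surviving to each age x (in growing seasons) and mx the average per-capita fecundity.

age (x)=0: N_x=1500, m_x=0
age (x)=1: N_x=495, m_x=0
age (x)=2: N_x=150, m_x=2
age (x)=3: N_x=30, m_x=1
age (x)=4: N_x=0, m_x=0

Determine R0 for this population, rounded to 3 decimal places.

0.220

lx = nx/n0 = nx/1500: 1, 0.33, 0.1, 0.02, 0
lx·mx by age: 0, 0, 0.2, 0.02, 0
R0 = Σ lx·mx = 0.22 → 0.220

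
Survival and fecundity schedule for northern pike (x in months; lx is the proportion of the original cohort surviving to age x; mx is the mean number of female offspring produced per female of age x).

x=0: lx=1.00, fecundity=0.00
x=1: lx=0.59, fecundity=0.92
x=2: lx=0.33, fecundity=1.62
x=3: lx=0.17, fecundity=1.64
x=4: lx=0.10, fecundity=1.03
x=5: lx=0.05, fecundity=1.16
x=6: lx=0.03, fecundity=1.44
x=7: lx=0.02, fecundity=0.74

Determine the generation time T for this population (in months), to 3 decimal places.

2.230

lx·mx: 0, 0.5428, 0.5346, 0.2788, 0.103, 0.058, 0.0432, 0.0148 → R0 = 1.5752
x·lx·mx: 0, 0.5428, 1.0692, 0.8364, 0.412, 0.29, 0.2592, 0.1036 → Σ = 3.5132
T = 3.5132 / 1.5752 = 2.23032… → 2.230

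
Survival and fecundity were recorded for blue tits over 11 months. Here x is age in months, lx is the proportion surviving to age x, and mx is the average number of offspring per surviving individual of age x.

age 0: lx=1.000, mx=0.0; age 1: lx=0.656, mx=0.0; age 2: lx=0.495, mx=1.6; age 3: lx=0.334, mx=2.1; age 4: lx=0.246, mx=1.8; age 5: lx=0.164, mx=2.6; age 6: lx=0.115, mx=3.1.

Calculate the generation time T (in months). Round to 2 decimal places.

lx·mx: 0, 0, 0.792, 0.7014, 0.4428, 0.4264, 0.3565 → R0 = 2.7191
x·lx·mx: 0, 0, 1.584, 2.1042, 1.7712, 2.132, 2.139 → Σ = 9.7304
T = 9.7304 / 2.7191 = 3.578537… → 3.58

3.58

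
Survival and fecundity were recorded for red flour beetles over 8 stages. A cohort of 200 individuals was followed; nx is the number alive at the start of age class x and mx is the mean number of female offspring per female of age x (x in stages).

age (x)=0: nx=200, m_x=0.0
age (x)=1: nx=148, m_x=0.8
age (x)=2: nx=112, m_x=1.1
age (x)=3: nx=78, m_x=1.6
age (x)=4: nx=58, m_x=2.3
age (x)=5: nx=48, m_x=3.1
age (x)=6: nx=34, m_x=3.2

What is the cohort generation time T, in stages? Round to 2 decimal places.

lx = nx/n0 = nx/200: 1, 0.74, 0.56, 0.39, 0.29, 0.24, 0.17
lx·mx: 0, 0.592, 0.616, 0.624, 0.667, 0.744, 0.544 → R0 = 3.787
x·lx·mx: 0, 0.592, 1.232, 1.872, 2.668, 3.72, 3.264 → Σ = 13.348
T = 13.348 / 3.787 = 3.52469… → 3.52

3.52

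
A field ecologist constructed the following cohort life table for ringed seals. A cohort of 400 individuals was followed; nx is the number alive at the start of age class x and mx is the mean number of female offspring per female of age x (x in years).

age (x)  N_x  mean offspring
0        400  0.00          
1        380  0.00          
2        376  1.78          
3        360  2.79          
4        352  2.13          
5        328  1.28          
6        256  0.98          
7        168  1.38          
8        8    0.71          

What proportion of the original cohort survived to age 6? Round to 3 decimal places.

0.640

l_6 = n_6/n_0 = 256/400 = 0.64 → 0.640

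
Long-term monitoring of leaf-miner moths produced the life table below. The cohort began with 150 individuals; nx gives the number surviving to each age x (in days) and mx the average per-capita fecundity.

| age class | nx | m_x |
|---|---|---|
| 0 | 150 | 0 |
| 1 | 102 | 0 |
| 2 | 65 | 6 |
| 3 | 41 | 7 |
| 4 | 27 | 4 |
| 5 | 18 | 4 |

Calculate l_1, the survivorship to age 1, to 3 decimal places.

0.680

l_1 = n_1/n_0 = 102/150 = 0.68 → 0.680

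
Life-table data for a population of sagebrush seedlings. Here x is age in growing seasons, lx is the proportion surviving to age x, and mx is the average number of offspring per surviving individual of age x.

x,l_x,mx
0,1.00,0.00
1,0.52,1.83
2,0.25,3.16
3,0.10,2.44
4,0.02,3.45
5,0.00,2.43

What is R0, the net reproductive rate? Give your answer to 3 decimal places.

lx·mx by age: 0, 0.9516, 0.79, 0.244, 0.069, 0
R0 = Σ lx·mx = 2.0546 → 2.055

2.055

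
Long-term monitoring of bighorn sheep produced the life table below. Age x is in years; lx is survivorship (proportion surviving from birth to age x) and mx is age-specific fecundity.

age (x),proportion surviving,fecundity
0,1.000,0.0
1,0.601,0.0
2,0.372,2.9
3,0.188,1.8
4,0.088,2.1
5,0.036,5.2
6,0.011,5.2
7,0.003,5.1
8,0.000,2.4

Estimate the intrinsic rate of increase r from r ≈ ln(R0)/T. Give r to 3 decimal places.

R0 = Σ lx·mx = 0 + 0 + 1.0788 + 0.3384 + 0.1848 + 0.1872 + 0.0572 + 0.0153 + 0 = 1.8617
Σ x·lx·mx = 5.2983; T = 5.2983/1.8617 = 2.84595…
r ≈ ln(R0)/T = ln(1.8617)/2.84595… = 0.21838… → 0.218

0.218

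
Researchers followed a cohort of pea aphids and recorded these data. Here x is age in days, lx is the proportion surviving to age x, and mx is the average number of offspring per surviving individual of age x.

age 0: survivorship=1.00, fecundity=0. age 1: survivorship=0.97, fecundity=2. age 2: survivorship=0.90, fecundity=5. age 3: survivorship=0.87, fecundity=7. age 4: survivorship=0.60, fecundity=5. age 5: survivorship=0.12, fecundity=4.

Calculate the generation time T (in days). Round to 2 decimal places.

lx·mx: 0, 1.94, 4.5, 6.09, 3, 0.48 → R0 = 16.01
x·lx·mx: 0, 1.94, 9, 18.27, 12, 2.4 → Σ = 43.61
T = 43.61 / 16.01 = 2.723923… → 2.72

2.72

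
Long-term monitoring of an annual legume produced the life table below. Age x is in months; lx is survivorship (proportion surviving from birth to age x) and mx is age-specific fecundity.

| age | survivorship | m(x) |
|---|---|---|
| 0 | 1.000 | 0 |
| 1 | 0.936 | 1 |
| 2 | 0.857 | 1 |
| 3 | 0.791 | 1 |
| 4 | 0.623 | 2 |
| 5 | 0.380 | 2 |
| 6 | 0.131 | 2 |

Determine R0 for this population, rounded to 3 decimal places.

lx·mx by age: 0, 0.936, 0.857, 0.791, 1.246, 0.76, 0.262
R0 = Σ lx·mx = 4.852 → 4.852

4.852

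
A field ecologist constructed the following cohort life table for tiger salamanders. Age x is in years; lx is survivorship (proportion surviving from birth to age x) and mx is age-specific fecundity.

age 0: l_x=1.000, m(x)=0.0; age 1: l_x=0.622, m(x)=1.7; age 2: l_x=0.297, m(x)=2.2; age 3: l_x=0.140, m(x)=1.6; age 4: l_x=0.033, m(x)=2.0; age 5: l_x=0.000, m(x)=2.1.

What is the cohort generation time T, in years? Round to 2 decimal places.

1.65

lx·mx: 0, 1.0574, 0.6534, 0.224, 0.066, 0 → R0 = 2.0008
x·lx·mx: 0, 1.0574, 1.3068, 0.672, 0.264, 0 → Σ = 3.3002
T = 3.3002 / 2.0008 = 1.64944… → 1.65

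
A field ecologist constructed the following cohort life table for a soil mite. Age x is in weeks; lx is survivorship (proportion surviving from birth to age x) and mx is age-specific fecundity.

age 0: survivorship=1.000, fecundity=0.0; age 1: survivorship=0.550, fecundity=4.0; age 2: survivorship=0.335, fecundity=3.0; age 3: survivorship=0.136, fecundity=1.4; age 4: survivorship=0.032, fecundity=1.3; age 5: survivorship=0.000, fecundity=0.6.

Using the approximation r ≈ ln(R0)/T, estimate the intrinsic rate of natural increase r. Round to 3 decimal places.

0.858

R0 = Σ lx·mx = 0 + 2.2 + 1.005 + 0.1904 + 0.0416 + 0 = 3.437
Σ x·lx·mx = 4.9476; T = 4.9476/3.437 = 1.43951…
r ≈ ln(R0)/T = ln(3.437)/1.43951… = 0.85765… → 0.858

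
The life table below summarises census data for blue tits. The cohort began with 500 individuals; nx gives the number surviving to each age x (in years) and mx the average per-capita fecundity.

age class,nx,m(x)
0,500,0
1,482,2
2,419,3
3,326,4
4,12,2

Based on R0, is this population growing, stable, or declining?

growing

lx = nx/n0 = nx/500: 1, 0.964, 0.838, 0.652, 0.024
R0 = Σ lx·mx = 0 + 1.928 + 2.514 + 2.608 + 0.048 = 7.098
R0 > 1, so the population is growing.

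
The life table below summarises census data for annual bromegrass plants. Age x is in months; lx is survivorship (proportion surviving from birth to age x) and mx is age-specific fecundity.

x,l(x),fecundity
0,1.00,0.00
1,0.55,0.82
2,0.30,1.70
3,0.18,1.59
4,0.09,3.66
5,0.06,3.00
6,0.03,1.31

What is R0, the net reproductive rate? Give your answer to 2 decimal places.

1.80

lx·mx by age: 0, 0.451, 0.51, 0.2862, 0.3294, 0.18, 0.0393
R0 = Σ lx·mx = 1.7959 → 1.80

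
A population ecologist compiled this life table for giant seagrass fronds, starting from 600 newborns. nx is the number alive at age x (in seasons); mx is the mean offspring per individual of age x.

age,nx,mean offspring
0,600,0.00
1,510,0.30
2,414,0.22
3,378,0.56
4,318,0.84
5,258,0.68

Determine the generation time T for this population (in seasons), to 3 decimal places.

3.246

lx = nx/n0 = nx/600: 1, 0.85, 0.69, 0.63, 0.53, 0.43
lx·mx: 0, 0.255, 0.1518, 0.3528, 0.4452, 0.2924 → R0 = 1.4972
x·lx·mx: 0, 0.255, 0.3036, 1.0584, 1.7808, 1.462 → Σ = 4.8598
T = 4.8598 / 1.4972 = 3.245926… → 3.246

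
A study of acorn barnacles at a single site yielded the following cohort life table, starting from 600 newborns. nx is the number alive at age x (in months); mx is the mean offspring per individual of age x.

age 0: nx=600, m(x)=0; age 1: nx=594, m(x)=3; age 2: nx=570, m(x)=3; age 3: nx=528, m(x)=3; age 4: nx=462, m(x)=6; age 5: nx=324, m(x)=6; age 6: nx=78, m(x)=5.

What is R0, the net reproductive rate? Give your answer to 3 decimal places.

lx = nx/n0 = nx/600: 1, 0.99, 0.95, 0.88, 0.77, 0.54, 0.13
lx·mx by age: 0, 2.97, 2.85, 2.64, 4.62, 3.24, 0.65
R0 = Σ lx·mx = 16.97 → 16.970

16.970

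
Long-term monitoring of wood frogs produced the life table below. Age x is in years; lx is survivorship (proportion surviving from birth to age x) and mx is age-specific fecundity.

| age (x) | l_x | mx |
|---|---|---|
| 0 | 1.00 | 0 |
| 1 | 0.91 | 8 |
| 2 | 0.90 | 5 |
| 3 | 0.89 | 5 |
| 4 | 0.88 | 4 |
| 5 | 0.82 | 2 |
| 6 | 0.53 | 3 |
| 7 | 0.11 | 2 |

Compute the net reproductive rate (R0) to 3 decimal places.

lx·mx by age: 0, 7.28, 4.5, 4.45, 3.52, 1.64, 1.59, 0.22
R0 = Σ lx·mx = 23.2 → 23.200

23.200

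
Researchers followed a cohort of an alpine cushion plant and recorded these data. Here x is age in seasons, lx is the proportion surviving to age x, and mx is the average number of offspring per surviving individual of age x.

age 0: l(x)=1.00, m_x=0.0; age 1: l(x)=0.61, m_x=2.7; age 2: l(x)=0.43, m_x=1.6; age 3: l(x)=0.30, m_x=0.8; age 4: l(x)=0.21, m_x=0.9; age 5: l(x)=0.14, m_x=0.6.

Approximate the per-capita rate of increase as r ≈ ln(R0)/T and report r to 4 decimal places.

R0 = Σ lx·mx = 0 + 1.647 + 0.688 + 0.24 + 0.189 + 0.084 = 2.848
Σ x·lx·mx = 4.919; T = 4.919/2.848 = 1.72718…
r ≈ ln(R0)/T = ln(2.848)/1.72718… = 0.60597… → 0.6060

0.6060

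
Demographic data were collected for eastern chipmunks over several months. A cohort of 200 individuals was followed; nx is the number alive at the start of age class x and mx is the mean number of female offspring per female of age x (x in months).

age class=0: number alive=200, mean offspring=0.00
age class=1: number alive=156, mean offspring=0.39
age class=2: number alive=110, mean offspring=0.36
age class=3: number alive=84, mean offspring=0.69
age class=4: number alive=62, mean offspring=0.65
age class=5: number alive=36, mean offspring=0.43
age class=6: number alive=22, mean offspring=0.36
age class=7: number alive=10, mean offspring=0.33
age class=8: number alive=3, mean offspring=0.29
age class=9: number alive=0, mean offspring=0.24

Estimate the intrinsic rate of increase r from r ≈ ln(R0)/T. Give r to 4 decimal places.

lx = nx/n0 = nx/200: 1, 0.78, 0.55, 0.42, 0.31, 0.18, 0.11, 0.05, 0.015, 0
R0 = Σ lx·mx = 0 + 0.3042 + 0.198 + 0.2898 + 0.2015 + 0.0774 + 0.0396 + 0.0165 + 0.00435 + 0 = 1.13135
Σ x·lx·mx = 3.1505; T = 3.1505/1.13135 = 2.78473…
r ≈ ln(R0)/T = ln(1.13135)/2.78473… = 0.044317… → 0.0443

0.0443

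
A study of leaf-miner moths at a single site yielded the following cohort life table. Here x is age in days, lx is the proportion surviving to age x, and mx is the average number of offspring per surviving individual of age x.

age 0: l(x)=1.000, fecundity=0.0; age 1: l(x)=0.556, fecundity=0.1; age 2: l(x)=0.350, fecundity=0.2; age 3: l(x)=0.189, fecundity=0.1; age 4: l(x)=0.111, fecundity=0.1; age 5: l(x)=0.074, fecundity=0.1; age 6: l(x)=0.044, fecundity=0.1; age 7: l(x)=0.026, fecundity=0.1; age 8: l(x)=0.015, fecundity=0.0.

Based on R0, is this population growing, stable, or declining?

R0 = Σ lx·mx = 0 + 0.0556 + 0.07 + 0.0189 + 0.0111 + 0.0074 + 0.0044 + 0.0026 + 0 = 0.17
R0 < 1, so the population is declining.

declining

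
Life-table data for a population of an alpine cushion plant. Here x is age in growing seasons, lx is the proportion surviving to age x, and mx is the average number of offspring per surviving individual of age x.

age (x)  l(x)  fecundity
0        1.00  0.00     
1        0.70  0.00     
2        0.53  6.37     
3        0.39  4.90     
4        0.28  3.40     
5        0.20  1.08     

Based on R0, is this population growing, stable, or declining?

growing

R0 = Σ lx·mx = 0 + 0 + 3.3761 + 1.911 + 0.952 + 0.216 = 6.4551
R0 > 1, so the population is growing.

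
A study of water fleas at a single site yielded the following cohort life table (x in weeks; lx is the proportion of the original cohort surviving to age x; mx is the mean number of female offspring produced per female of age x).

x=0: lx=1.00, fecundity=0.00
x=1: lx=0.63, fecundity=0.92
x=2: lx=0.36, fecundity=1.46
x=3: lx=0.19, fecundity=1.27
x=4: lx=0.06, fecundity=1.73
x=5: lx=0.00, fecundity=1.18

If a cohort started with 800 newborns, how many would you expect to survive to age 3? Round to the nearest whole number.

152

Expected survivors = N0 · l_3 = 800 × 0.19 = 152 → 152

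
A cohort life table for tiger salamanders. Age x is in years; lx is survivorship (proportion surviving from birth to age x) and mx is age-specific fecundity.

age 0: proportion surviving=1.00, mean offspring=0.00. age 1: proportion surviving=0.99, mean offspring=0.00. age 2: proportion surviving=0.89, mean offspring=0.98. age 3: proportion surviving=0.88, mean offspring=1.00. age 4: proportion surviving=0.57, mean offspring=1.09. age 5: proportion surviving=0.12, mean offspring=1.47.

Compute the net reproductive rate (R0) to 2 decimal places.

2.55

lx·mx by age: 0, 0, 0.8722, 0.88, 0.6213, 0.1764
R0 = Σ lx·mx = 2.5499 → 2.55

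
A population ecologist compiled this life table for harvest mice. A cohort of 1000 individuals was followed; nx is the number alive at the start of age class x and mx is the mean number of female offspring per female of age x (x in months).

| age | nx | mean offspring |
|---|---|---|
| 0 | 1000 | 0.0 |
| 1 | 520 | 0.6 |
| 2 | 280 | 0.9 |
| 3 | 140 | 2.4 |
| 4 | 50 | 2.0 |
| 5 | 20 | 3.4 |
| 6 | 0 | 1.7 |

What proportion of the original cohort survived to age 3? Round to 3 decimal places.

0.140

l_3 = n_3/n_0 = 140/1000 = 0.14 → 0.140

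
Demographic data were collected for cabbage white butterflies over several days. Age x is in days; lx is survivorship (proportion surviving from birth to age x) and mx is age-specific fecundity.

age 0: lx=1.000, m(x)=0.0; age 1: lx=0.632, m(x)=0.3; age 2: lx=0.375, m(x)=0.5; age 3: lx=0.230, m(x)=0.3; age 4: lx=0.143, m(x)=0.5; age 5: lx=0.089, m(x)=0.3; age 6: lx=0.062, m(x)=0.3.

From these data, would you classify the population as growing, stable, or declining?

declining

R0 = Σ lx·mx = 0 + 0.1896 + 0.1875 + 0.069 + 0.0715 + 0.0267 + 0.0186 = 0.5629
R0 < 1, so the population is declining.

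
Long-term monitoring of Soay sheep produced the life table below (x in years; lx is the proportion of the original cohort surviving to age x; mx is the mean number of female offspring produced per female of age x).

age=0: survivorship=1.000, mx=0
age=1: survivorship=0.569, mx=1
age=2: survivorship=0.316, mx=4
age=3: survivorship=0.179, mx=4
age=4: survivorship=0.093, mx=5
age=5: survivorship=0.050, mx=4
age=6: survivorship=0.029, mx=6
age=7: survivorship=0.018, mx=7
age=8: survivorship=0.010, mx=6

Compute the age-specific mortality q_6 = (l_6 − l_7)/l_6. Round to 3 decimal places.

0.379

q_6 = (l_6 − l_7) / l_6 = (0.029 − 0.018) / 0.029
     = 0.011 / 0.029 = 0.37931… → 0.379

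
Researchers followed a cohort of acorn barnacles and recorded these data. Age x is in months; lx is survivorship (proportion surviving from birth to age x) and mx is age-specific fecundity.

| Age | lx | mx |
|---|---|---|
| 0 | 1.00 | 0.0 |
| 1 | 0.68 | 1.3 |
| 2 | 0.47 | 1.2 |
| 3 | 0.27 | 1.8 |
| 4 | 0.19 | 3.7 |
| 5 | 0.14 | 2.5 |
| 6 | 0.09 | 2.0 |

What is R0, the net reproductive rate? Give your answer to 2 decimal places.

3.17

lx·mx by age: 0, 0.884, 0.564, 0.486, 0.703, 0.35, 0.18
R0 = Σ lx·mx = 3.167 → 3.17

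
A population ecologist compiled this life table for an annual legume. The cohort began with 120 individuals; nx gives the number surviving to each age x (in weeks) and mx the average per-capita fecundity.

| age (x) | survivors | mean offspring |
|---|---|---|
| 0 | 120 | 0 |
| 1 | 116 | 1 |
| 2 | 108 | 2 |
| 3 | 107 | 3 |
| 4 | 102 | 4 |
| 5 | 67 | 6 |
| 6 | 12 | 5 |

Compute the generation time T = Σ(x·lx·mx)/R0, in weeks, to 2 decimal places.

3.62

lx = nx/n0 = nx/120: 1, 0.96667…, 0.9, 0.89167…, 0.85, 0.55833…, 0.1
lx·mx: 0, 0.966667…, 1.8, 2.675…, 3.4, 3.35…, 0.5 → R0 = 12.691667…
x·lx·mx: 0, 0.966667…, 3.6, 8.025…, 13.6, 16.75…, 3 → Σ = 45.941667…
T = 45.941667… / 12.691667… = 3.619829… → 3.62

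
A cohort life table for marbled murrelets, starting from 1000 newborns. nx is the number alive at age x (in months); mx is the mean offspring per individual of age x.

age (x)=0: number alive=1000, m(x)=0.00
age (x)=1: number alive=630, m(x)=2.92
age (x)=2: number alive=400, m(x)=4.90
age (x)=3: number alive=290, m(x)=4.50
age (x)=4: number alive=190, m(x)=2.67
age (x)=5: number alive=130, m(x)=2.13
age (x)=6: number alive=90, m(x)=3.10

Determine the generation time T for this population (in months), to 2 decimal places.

lx = nx/n0 = nx/1000: 1, 0.63, 0.4, 0.29, 0.19, 0.13, 0.09
lx·mx: 0, 1.8396, 1.96, 1.305, 0.5073, 0.2769, 0.279 → R0 = 6.1678
x·lx·mx: 0, 1.8396, 3.92, 3.915, 2.0292, 1.3845, 1.674 → Σ = 14.7623
T = 14.7623 / 6.1678 = 2.393447… → 2.39

2.39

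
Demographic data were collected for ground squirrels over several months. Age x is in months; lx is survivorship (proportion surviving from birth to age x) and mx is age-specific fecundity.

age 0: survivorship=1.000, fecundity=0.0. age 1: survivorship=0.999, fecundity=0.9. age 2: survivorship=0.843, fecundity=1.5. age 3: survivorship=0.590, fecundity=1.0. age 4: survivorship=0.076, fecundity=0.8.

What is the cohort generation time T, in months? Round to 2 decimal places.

1.93

lx·mx: 0, 0.8991, 1.2645, 0.59, 0.0608 → R0 = 2.8144
x·lx·mx: 0, 0.8991, 2.529, 1.77, 0.2432 → Σ = 5.4413
T = 5.4413 / 2.8144 = 1.933378… → 1.93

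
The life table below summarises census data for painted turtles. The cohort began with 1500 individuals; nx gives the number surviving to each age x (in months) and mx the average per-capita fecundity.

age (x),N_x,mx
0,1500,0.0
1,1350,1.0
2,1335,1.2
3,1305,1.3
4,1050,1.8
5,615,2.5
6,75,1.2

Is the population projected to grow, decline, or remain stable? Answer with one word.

lx = nx/n0 = nx/1500: 1, 0.9, 0.89, 0.87, 0.7, 0.41, 0.05
R0 = Σ lx·mx = 0 + 0.9 + 1.068 + 1.131 + 1.26 + 1.025 + 0.06 = 5.444
R0 > 1, so the population is growing.

growing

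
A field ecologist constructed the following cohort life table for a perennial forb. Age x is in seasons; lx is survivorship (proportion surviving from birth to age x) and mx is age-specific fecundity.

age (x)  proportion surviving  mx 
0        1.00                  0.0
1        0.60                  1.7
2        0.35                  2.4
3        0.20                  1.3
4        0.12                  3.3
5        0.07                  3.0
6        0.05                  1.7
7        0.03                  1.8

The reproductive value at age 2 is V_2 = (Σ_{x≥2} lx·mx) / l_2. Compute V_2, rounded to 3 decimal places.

5.271

lx·mx for x ≥ 2: 0.84, 0.26, 0.396, 0.21, 0.085, 0.054 → sum = 1.845
V_2 = 1.845 / l_2 = 1.845 / 0.35 = 5.271429… → 5.271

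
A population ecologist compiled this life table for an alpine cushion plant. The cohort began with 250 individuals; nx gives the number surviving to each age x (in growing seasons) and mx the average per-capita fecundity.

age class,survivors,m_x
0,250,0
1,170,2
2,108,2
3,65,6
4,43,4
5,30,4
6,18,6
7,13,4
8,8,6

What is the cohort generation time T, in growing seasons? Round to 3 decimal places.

lx = nx/n0 = nx/250: 1, 0.68, 0.432, 0.26, 0.172, 0.12, 0.072, 0.052, 0.032
lx·mx: 0, 1.36, 0.864, 1.56, 0.688, 0.48, 0.432, 0.208, 0.192 → R0 = 5.784
x·lx·mx: 0, 1.36, 1.728, 4.68, 2.752, 2.4, 2.592, 1.456, 1.536 → Σ = 18.504
T = 18.504 / 5.784 = 3.19917… → 3.199

3.199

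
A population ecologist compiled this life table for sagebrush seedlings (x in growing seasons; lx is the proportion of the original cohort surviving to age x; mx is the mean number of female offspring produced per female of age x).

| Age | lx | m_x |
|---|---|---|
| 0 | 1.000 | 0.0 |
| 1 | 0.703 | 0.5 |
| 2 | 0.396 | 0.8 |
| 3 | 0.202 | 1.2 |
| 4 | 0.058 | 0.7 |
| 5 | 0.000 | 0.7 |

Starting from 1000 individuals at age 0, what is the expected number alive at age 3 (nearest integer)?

Expected survivors = N0 · l_3 = 1000 × 0.202 = 202 → 202

202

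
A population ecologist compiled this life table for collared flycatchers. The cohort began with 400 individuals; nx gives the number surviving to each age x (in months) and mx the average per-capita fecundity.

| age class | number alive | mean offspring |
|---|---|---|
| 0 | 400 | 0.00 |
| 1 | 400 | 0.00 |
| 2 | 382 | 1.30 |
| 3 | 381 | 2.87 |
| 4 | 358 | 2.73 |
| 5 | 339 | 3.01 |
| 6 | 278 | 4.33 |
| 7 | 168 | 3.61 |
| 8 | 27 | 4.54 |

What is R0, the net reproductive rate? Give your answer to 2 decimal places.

13.80

lx = nx/n0 = nx/400: 1, 1, 0.955, 0.9525, 0.895, 0.8475, 0.695, 0.42, 0.0675
lx·mx by age: 0, 0, 1.2415, 2.733675, 2.44335, 2.550975, 3.00935, 1.5162, 0.30645
R0 = Σ lx·mx = 13.8015 → 13.80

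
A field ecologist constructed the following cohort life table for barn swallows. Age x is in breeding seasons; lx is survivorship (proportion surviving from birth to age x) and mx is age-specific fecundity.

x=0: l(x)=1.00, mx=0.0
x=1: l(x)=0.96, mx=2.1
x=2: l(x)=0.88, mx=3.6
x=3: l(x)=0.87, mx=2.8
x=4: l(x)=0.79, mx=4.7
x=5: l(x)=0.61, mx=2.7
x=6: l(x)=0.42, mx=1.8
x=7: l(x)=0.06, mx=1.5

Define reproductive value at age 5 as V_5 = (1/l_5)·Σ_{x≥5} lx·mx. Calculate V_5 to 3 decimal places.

lx·mx for x ≥ 5: 1.647, 0.756, 0.09 → sum = 2.493
V_5 = 2.493 / l_5 = 2.493 / 0.61 = 4.086885… → 4.087

4.087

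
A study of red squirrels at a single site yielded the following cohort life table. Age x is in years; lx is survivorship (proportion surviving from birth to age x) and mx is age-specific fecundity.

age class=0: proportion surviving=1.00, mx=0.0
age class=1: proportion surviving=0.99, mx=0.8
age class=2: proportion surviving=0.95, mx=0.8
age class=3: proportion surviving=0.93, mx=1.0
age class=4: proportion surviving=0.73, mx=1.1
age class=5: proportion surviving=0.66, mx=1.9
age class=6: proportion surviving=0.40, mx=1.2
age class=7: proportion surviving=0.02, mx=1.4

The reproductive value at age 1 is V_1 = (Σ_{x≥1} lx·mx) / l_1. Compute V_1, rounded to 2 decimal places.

5.10

lx·mx for x ≥ 1: 0.792, 0.76, 0.93, 0.803, 1.254, 0.48, 0.028 → sum = 5.047
V_1 = 5.047 / l_1 = 5.047 / 0.99 = 5.09798… → 5.10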